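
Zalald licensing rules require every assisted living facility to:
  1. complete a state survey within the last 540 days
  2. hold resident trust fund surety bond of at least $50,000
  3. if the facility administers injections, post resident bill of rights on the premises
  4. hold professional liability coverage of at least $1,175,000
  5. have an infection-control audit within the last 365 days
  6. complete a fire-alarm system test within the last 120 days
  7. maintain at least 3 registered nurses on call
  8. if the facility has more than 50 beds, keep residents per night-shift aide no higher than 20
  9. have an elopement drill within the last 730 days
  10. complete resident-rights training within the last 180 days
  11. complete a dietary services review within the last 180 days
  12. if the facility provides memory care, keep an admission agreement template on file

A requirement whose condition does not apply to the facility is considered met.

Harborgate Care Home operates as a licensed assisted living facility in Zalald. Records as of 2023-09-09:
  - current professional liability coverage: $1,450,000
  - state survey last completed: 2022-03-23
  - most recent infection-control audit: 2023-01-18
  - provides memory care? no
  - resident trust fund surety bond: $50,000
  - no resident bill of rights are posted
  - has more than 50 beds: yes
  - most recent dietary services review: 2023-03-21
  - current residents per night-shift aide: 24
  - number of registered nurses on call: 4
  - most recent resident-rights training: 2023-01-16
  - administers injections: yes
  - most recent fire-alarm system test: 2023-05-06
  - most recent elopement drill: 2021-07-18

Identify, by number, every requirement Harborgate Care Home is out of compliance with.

3, 6, 8, 9, 10

1. state survey 535 days ago vs limit 540 → met
2. resident trust fund surety bond $50,000 ≥ $50,000 → met
3. condition 'administers injections' holds; resident bill of rights absent → not met
4. professional liability coverage $1,450,000 ≥ $1,175,000 → met
5. infection-control audit 234 days ago vs limit 365 → met
6. fire-alarm system test 126 days ago vs limit 120 → not met
7. registered nurses on call 4 ≥ 3 → met
8. condition 'has more than 50 beds' holds; residents per night-shift aide 24 > 20 → not met
9. elopement drill 783 days ago vs limit 730 → not met
10. resident-rights training 236 days ago vs limit 180 → not met
11. dietary services review 172 days ago vs limit 180 → met
12. condition 'provides memory care' does not hold → requirement n/a → met
Not met: 3, 6, 8, 9, 10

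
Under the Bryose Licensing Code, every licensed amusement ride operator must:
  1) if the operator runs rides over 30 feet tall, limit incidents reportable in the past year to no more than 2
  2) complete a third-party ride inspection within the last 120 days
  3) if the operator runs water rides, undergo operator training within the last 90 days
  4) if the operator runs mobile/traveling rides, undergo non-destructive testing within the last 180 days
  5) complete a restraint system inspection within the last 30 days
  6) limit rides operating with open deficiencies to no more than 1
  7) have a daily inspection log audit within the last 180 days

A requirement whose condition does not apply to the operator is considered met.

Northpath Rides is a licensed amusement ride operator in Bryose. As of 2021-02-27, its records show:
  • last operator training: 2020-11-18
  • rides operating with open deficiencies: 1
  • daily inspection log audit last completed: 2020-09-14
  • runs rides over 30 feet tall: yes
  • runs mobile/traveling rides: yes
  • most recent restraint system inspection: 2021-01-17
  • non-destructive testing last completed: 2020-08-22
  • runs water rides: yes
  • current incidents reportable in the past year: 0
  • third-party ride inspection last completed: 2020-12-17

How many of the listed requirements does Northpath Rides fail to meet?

1. condition 'runs rides over 30 feet tall' holds; incidents reportable in the past year 0 ≤ 2 → met
2. third-party ride inspection 72 days ago vs limit 120 → met
3. condition 'runs water rides' holds; operator training 101 days ago vs limit 90 → not met
4. condition 'runs mobile/traveling rides' holds; non-destructive testing 189 days ago vs limit 180 → not met
5. restraint system inspection 41 days ago vs limit 30 → not met
6. rides operating with open deficiencies 1 ≤ 1 → met
7. daily inspection log audit 166 days ago vs limit 180 → met
Not met: 3 of 7

3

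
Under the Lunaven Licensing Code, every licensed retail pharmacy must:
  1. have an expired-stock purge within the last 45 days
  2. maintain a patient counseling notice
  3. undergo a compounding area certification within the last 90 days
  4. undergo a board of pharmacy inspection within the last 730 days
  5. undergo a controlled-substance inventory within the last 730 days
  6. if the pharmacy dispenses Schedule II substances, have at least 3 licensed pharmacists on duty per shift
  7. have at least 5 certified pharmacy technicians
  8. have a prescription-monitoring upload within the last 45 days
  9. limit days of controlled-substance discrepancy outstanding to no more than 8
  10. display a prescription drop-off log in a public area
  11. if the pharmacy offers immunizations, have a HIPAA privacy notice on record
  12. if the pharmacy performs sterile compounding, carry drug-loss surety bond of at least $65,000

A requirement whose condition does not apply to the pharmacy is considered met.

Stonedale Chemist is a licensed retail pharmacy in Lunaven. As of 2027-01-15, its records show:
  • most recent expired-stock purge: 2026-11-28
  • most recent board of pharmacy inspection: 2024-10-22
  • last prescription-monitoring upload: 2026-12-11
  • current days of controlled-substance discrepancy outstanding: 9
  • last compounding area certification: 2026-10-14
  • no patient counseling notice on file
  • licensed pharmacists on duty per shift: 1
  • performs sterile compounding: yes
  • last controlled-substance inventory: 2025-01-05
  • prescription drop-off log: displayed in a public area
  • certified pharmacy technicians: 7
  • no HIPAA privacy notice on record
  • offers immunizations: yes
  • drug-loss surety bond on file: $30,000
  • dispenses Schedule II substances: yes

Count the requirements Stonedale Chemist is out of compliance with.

1. expired-stock purge 48 days ago vs limit 45 → not met
2. patient counseling notice absent → not met
3. compounding area certification 93 days ago vs limit 90 → not met
4. board of pharmacy inspection 815 days ago vs limit 730 → not met
5. controlled-substance inventory 740 days ago vs limit 730 → not met
6. condition 'dispenses Schedule II substances' holds; licensed pharmacists on duty per shift 1 < 3 → not met
7. certified pharmacy technicians 7 ≥ 5 → met
8. prescription-monitoring upload 35 days ago vs limit 45 → met
9. days of controlled-substance discrepancy outstanding 9 > 8 → not met
10. prescription drop-off log present → met
11. condition 'offers immunizations' holds; HIPAA privacy notice absent → not met
12. condition 'performs sterile compounding' holds; drug-loss surety bond $30,000 < $65,000 → not met
Not met: 9 of 12

9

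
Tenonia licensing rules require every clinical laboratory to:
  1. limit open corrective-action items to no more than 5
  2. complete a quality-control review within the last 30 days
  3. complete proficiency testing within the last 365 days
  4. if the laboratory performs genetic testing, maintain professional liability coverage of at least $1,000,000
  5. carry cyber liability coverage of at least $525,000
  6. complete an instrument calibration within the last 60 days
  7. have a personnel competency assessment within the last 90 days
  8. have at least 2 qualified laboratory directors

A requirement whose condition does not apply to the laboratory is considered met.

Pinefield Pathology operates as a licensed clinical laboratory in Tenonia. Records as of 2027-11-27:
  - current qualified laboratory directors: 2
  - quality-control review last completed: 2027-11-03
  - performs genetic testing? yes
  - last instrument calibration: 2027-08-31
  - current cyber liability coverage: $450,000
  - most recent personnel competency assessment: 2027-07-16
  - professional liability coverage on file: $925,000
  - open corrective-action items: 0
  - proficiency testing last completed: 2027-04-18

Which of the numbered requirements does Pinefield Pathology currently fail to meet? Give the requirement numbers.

1. open corrective-action items 0 ≤ 5 → met
2. quality-control review 24 days ago vs limit 30 → met
3. proficiency testing 223 days ago vs limit 365 → met
4. condition 'performs genetic testing' holds; professional liability coverage $925,000 < $1,000,000 → not met
5. cyber liability coverage $450,000 < $525,000 → not met
6. instrument calibration 88 days ago vs limit 60 → not met
7. personnel competency assessment 134 days ago vs limit 90 → not met
8. qualified laboratory directors 2 ≥ 2 → met
Not met: 4, 5, 6, 7

4, 5, 6, 7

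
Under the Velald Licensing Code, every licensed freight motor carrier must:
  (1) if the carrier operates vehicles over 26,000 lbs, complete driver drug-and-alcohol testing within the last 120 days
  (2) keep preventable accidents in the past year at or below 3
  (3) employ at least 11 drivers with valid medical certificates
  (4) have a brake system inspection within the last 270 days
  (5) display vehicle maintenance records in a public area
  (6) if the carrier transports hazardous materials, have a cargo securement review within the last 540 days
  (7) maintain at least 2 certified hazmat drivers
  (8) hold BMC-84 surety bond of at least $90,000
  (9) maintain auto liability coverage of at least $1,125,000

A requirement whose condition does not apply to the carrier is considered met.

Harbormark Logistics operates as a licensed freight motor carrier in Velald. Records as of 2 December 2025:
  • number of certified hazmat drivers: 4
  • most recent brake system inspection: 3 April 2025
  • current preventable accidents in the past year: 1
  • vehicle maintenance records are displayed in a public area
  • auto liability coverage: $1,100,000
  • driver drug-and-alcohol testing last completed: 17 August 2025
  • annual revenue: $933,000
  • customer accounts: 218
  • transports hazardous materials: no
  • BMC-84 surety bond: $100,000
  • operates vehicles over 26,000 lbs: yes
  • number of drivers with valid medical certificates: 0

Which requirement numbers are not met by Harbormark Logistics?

1. condition 'operates vehicles over 26,000 lbs' holds; driver drug-and-alcohol testing 107 days ago vs limit 120 → met
2. preventable accidents in the past year 1 ≤ 3 → met
3. drivers with valid medical certificates 0 < 11 → not met
4. brake system inspection 243 days ago vs limit 270 → met
5. vehicle maintenance records present → met
6. condition 'transports hazardous materials' does not hold → requirement n/a → met
7. certified hazmat drivers 4 ≥ 2 → met
8. BMC-84 surety bond $100,000 ≥ $90,000 → met
9. auto liability coverage $1,100,000 < $1,125,000 → not met
Not met: 3, 9

3, 9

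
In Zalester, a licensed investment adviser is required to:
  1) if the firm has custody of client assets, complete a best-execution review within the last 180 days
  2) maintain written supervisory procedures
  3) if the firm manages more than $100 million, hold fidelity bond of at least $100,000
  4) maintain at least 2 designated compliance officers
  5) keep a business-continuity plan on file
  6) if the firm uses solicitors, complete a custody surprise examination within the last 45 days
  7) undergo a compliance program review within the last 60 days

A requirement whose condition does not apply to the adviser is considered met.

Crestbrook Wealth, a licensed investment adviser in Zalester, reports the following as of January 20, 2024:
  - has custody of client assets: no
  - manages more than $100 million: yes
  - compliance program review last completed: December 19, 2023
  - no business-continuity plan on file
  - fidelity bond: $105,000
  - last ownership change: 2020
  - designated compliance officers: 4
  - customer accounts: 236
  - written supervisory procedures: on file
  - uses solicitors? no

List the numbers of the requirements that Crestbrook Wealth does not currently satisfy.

1. condition 'has custody of client assets' does not hold → requirement n/a → met
2. written supervisory procedures present → met
3. condition 'manages more than $100 million' holds; fidelity bond $105,000 ≥ $100,000 → met
4. designated compliance officers 4 ≥ 2 → met
5. business-continuity plan absent → not met
6. condition 'uses solicitors' does not hold → requirement n/a → met
7. compliance program review 32 days ago vs limit 60 → met
Not met: 5

5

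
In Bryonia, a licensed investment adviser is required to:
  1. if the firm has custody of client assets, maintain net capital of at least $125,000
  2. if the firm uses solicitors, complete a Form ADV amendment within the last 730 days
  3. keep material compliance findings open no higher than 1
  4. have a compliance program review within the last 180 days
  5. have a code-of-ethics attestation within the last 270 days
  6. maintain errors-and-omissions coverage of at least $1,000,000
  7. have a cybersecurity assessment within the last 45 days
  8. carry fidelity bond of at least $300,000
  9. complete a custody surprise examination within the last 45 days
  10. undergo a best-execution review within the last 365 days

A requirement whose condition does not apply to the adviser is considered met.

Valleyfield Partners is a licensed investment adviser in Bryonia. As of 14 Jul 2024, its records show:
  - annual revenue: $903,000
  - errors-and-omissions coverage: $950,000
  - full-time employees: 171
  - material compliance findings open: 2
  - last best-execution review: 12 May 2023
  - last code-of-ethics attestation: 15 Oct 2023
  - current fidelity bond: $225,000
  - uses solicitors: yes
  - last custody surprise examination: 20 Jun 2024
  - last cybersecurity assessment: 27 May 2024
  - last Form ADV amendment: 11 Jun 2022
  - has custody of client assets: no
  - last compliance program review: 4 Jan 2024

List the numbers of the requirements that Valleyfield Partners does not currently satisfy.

2, 3, 4, 5, 6, 7, 8, 10

1. condition 'has custody of client assets' does not hold → requirement n/a → met
2. condition 'uses solicitors' holds; Form ADV amendment 764 days ago vs limit 730 → not met
3. material compliance findings open 2 > 1 → not met
4. compliance program review 192 days ago vs limit 180 → not met
5. code-of-ethics attestation 273 days ago vs limit 270 → not met
6. errors-and-omissions coverage $950,000 < $1,000,000 → not met
7. cybersecurity assessment 48 days ago vs limit 45 → not met
8. fidelity bond $225,000 < $300,000 → not met
9. custody surprise examination 24 days ago vs limit 45 → met
10. best-execution review 429 days ago vs limit 365 → not met
Not met: 2, 3, 4, 5, 6, 7, 8, 10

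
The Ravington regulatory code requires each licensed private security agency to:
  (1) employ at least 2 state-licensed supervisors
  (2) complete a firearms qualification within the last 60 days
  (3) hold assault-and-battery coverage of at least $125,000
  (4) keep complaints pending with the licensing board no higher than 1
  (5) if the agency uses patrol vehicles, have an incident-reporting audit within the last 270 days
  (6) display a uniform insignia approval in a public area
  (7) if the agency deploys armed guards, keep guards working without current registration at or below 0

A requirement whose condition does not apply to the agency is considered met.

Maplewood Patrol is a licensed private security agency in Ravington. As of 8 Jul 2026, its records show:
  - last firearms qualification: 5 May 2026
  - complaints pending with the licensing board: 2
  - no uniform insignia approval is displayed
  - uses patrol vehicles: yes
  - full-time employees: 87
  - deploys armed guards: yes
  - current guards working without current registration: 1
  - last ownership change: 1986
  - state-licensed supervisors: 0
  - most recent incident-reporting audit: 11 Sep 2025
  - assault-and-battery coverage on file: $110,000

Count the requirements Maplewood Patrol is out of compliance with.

1. state-licensed supervisors 0 < 2 → not met
2. firearms qualification 64 days ago vs limit 60 → not met
3. assault-and-battery coverage $110,000 < $125,000 → not met
4. complaints pending with the licensing board 2 > 1 → not met
5. condition 'uses patrol vehicles' holds; incident-reporting audit 300 days ago vs limit 270 → not met
6. uniform insignia approval absent → not met
7. condition 'deploys armed guards' holds; guards working without current registration 1 > 0 → not met
Not met: 7 of 7

7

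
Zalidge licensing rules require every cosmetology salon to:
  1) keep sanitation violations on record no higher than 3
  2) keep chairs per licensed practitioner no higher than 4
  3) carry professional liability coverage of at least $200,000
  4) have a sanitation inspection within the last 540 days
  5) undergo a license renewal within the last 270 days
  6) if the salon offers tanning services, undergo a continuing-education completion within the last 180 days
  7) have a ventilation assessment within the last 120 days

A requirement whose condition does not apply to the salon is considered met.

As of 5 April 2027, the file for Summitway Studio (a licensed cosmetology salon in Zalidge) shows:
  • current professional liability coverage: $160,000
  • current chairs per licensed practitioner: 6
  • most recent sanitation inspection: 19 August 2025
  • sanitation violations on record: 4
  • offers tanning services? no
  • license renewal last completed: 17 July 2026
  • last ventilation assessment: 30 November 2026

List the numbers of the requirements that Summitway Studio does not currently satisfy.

1. sanitation violations on record 4 > 3 → not met
2. chairs per licensed practitioner 6 > 4 → not met
3. professional liability coverage $160,000 < $200,000 → not met
4. sanitation inspection 594 days ago vs limit 540 → not met
5. license renewal 262 days ago vs limit 270 → met
6. condition 'offers tanning services' does not hold → requirement n/a → met
7. ventilation assessment 126 days ago vs limit 120 → not met
Not met: 1, 2, 3, 4, 7

1, 2, 3, 4, 7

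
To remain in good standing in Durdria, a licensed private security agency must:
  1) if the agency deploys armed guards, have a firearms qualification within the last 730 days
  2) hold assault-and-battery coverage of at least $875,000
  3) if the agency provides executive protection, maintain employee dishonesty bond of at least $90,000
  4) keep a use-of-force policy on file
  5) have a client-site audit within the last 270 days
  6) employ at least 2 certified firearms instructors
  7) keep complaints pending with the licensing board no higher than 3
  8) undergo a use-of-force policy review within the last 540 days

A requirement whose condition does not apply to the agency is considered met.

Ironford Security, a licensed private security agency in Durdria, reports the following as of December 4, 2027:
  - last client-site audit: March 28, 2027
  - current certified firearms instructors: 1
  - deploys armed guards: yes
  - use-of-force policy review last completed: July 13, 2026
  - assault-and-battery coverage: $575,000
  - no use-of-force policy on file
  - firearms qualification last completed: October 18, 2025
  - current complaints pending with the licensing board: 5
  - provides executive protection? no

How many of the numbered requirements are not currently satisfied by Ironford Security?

5

1. condition 'deploys armed guards' holds; firearms qualification 777 days ago vs limit 730 → not met
2. assault-and-battery coverage $575,000 < $875,000 → not met
3. condition 'provides executive protection' does not hold → requirement n/a → met
4. use-of-force policy absent → not met
5. client-site audit 251 days ago vs limit 270 → met
6. certified firearms instructors 1 < 2 → not met
7. complaints pending with the licensing board 5 > 3 → not met
8. use-of-force policy review 509 days ago vs limit 540 → met
Not met: 5 of 8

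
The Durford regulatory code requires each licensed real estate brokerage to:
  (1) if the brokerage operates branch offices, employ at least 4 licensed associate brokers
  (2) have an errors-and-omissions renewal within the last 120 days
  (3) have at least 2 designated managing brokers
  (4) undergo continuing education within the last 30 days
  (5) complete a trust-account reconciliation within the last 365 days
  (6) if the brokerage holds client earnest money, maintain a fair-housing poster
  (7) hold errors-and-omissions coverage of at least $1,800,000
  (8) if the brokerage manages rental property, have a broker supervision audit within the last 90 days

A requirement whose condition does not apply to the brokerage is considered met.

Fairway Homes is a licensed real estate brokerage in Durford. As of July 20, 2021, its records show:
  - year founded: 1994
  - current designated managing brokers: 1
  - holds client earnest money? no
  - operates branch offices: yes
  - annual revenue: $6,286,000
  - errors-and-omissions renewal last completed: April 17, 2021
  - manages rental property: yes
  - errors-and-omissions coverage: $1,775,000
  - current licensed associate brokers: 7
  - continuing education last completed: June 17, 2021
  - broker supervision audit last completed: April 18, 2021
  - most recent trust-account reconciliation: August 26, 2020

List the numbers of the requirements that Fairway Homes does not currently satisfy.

1. condition 'operates branch offices' holds; licensed associate brokers 7 ≥ 4 → met
2. errors-and-omissions renewal 94 days ago vs limit 120 → met
3. designated managing brokers 1 < 2 → not met
4. continuing education 33 days ago vs limit 30 → not met
5. trust-account reconciliation 328 days ago vs limit 365 → met
6. condition 'holds client earnest money' does not hold → requirement n/a → met
7. errors-and-omissions coverage $1,775,000 < $1,800,000 → not met
8. condition 'manages rental property' holds; broker supervision audit 93 days ago vs limit 90 → not met
Not met: 3, 4, 7, 8

3, 4, 7, 8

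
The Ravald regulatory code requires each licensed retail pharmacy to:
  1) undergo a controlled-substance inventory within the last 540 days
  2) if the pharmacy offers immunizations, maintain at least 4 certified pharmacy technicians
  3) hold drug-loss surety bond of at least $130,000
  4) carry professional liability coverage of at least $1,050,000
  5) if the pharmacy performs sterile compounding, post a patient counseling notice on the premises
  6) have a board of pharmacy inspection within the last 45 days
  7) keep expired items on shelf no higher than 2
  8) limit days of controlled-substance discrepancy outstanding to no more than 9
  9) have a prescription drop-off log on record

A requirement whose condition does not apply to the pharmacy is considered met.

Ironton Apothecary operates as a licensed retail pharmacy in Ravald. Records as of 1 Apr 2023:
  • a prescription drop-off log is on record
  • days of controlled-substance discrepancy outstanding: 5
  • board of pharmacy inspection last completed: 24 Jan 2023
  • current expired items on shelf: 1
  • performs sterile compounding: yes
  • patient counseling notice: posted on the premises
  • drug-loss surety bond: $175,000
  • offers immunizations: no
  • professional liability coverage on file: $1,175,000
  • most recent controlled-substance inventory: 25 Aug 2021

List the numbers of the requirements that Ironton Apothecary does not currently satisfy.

1, 6

1. controlled-substance inventory 584 days ago vs limit 540 → not met
2. condition 'offers immunizations' does not hold → requirement n/a → met
3. drug-loss surety bond $175,000 ≥ $130,000 → met
4. professional liability coverage $1,175,000 ≥ $1,050,000 → met
5. condition 'performs sterile compounding' holds; patient counseling notice present → met
6. board of pharmacy inspection 67 days ago vs limit 45 → not met
7. expired items on shelf 1 ≤ 2 → met
8. days of controlled-substance discrepancy outstanding 5 ≤ 9 → met
9. prescription drop-off log present → met
Not met: 1, 6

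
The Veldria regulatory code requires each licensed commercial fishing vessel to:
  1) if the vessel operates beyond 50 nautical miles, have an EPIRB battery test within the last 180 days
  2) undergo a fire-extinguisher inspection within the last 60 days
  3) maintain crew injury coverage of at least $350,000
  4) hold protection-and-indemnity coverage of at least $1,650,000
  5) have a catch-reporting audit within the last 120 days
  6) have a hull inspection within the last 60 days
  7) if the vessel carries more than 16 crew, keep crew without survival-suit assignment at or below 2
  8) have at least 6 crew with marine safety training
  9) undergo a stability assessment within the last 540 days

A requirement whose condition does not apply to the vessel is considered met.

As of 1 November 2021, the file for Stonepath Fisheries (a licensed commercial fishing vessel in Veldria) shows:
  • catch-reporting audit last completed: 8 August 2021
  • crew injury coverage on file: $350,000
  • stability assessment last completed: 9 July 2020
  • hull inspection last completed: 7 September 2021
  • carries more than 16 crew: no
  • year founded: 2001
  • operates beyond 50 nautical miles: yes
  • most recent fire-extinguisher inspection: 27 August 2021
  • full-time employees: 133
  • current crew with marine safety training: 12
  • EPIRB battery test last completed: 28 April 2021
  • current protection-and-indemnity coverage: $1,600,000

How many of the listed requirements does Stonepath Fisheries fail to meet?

3

1. condition 'operates beyond 50 nautical miles' holds; EPIRB battery test 187 days ago vs limit 180 → not met
2. fire-extinguisher inspection 66 days ago vs limit 60 → not met
3. crew injury coverage $350,000 ≥ $350,000 → met
4. protection-and-indemnity coverage $1,600,000 < $1,650,000 → not met
5. catch-reporting audit 85 days ago vs limit 120 → met
6. hull inspection 55 days ago vs limit 60 → met
7. condition 'carries more than 16 crew' does not hold → requirement n/a → met
8. crew with marine safety training 12 ≥ 6 → met
9. stability assessment 480 days ago vs limit 540 → met
Not met: 3 of 9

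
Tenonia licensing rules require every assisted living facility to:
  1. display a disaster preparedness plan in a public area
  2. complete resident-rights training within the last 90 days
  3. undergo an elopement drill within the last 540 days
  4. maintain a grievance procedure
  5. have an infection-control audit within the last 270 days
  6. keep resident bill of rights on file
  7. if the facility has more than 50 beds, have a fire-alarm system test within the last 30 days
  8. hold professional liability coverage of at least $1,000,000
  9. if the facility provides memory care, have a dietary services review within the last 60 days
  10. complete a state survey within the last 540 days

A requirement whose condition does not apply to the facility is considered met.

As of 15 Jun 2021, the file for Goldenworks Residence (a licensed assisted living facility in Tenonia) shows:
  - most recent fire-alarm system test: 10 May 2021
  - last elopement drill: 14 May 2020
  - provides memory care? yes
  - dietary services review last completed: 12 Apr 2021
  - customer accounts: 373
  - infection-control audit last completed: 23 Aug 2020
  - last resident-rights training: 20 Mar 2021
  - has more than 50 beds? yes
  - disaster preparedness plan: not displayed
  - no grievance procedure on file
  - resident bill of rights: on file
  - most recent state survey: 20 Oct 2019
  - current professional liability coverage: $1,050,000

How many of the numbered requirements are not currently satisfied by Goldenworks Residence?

6

1. disaster preparedness plan absent → not met
2. resident-rights training 87 days ago vs limit 90 → met
3. elopement drill 397 days ago vs limit 540 → met
4. grievance procedure absent → not met
5. infection-control audit 296 days ago vs limit 270 → not met
6. resident bill of rights present → met
7. condition 'has more than 50 beds' holds; fire-alarm system test 36 days ago vs limit 30 → not met
8. professional liability coverage $1,050,000 ≥ $1,000,000 → met
9. condition 'provides memory care' holds; dietary services review 64 days ago vs limit 60 → not met
10. state survey 604 days ago vs limit 540 → not met
Not met: 6 of 10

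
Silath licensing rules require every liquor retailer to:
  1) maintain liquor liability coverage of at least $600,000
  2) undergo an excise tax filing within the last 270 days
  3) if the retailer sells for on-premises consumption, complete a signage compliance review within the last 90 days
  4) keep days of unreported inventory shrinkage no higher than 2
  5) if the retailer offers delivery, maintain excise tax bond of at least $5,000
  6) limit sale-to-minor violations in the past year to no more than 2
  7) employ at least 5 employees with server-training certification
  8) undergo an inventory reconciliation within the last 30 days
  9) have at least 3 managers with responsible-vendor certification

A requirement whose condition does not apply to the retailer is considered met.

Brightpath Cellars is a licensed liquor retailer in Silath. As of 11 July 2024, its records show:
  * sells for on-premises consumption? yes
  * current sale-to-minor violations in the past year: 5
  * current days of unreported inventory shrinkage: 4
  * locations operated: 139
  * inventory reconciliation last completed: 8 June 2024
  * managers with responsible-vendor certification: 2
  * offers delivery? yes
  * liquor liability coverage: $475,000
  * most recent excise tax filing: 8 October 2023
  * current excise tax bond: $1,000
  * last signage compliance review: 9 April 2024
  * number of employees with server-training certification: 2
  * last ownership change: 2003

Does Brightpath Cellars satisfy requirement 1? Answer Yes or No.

No

1. liquor liability coverage $475,000 < $600,000 → not met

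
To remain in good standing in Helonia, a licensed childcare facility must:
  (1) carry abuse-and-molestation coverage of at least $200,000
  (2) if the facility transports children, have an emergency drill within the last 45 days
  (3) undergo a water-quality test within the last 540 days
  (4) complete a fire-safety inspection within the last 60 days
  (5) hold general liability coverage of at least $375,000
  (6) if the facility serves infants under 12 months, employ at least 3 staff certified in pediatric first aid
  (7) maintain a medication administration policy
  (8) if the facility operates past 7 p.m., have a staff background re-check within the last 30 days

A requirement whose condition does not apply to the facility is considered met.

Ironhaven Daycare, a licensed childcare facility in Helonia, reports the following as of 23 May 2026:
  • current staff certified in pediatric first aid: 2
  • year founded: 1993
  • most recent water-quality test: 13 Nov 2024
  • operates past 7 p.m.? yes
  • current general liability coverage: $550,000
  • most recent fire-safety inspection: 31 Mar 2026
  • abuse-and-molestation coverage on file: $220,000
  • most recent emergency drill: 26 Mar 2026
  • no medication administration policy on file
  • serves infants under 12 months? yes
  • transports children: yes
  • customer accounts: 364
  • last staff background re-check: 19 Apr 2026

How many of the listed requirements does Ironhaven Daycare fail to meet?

1. abuse-and-molestation coverage $220,000 ≥ $200,000 → met
2. condition 'transports children' holds; emergency drill 58 days ago vs limit 45 → not met
3. water-quality test 556 days ago vs limit 540 → not met
4. fire-safety inspection 53 days ago vs limit 60 → met
5. general liability coverage $550,000 ≥ $375,000 → met
6. condition 'serves infants under 12 months' holds; staff certified in pediatric first aid 2 < 3 → not met
7. medication administration policy absent → not met
8. condition 'operates past 7 p.m.' holds; staff background re-check 34 days ago vs limit 30 → not met
Not met: 5 of 8

5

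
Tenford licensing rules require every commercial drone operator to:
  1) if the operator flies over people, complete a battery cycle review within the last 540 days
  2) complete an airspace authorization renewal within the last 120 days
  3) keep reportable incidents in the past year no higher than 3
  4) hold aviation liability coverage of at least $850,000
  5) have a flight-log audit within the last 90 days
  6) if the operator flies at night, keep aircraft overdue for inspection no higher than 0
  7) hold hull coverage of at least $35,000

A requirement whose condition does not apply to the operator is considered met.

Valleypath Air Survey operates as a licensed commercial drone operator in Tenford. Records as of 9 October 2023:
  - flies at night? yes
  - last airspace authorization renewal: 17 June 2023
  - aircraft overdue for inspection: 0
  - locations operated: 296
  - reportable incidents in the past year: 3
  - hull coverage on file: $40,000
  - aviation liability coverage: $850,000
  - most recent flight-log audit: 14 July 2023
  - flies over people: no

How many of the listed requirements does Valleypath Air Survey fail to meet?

1. condition 'flies over people' does not hold → requirement n/a → met
2. airspace authorization renewal 114 days ago vs limit 120 → met
3. reportable incidents in the past year 3 ≤ 3 → met
4. aviation liability coverage $850,000 ≥ $850,000 → met
5. flight-log audit 87 days ago vs limit 90 → met
6. condition 'flies at night' holds; aircraft overdue for inspection 0 ≤ 0 → met
7. hull coverage $40,000 ≥ $35,000 → met
Not met: 0 of 7

0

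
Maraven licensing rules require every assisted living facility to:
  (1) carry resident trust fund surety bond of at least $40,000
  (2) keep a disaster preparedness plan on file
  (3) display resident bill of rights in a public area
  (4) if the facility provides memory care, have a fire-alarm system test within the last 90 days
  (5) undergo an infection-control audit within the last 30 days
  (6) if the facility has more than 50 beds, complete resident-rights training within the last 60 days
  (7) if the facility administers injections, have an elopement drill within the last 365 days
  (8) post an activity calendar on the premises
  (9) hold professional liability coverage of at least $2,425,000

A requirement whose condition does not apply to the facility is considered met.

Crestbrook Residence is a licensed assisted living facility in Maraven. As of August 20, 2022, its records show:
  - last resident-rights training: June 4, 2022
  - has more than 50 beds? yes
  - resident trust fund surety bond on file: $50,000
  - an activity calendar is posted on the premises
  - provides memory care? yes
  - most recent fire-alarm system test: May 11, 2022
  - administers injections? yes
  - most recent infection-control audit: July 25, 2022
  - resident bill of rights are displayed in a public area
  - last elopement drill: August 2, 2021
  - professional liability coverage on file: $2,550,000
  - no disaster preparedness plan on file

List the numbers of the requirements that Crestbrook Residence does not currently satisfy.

2, 4, 6, 7

1. resident trust fund surety bond $50,000 ≥ $40,000 → met
2. disaster preparedness plan absent → not met
3. resident bill of rights present → met
4. condition 'provides memory care' holds; fire-alarm system test 101 days ago vs limit 90 → not met
5. infection-control audit 26 days ago vs limit 30 → met
6. condition 'has more than 50 beds' holds; resident-rights training 77 days ago vs limit 60 → not met
7. condition 'administers injections' holds; elopement drill 383 days ago vs limit 365 → not met
8. activity calendar present → met
9. professional liability coverage $2,550,000 ≥ $2,425,000 → met
Not met: 2, 4, 6, 7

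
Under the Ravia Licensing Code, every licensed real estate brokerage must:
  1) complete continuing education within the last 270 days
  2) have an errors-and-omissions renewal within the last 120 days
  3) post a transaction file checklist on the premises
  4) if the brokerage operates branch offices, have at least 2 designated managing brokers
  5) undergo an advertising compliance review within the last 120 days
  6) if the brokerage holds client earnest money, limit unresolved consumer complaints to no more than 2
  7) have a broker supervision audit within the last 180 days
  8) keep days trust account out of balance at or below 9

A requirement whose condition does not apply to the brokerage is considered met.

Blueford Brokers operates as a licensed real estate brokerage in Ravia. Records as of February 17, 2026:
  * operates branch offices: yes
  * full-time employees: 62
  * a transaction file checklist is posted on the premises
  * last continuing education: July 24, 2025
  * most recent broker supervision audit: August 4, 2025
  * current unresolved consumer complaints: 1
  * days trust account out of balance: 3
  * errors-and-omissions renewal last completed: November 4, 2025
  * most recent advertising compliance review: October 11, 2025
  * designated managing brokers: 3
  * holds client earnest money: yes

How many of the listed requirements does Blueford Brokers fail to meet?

2

1. continuing education 208 days ago vs limit 270 → met
2. errors-and-omissions renewal 105 days ago vs limit 120 → met
3. transaction file checklist present → met
4. condition 'operates branch offices' holds; designated managing brokers 3 ≥ 2 → met
5. advertising compliance review 129 days ago vs limit 120 → not met
6. condition 'holds client earnest money' holds; unresolved consumer complaints 1 ≤ 2 → met
7. broker supervision audit 197 days ago vs limit 180 → not met
8. days trust account out of balance 3 ≤ 9 → met
Not met: 2 of 8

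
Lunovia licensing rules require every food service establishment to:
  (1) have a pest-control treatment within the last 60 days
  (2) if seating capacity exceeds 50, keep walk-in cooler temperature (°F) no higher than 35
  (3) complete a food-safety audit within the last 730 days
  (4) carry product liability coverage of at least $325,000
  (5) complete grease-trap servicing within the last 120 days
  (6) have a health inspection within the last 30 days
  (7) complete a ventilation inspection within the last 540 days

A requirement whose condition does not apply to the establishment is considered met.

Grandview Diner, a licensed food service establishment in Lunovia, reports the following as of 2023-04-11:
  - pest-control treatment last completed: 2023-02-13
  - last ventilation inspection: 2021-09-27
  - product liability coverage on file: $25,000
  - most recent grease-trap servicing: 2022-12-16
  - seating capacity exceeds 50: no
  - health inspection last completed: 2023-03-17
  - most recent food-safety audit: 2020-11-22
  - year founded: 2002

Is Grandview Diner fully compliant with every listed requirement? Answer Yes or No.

No

1. pest-control treatment 57 days ago vs limit 60 → met
2. condition 'seating capacity exceeds 50' does not hold → requirement n/a → met
3. food-safety audit 870 days ago vs limit 730 → not met
4. product liability coverage $25,000 < $325,000 → not met
5. grease-trap servicing 116 days ago vs limit 120 → met
6. health inspection 25 days ago vs limit 30 → met
7. ventilation inspection 561 days ago vs limit 540 → not met
Not met: 3, 4, 7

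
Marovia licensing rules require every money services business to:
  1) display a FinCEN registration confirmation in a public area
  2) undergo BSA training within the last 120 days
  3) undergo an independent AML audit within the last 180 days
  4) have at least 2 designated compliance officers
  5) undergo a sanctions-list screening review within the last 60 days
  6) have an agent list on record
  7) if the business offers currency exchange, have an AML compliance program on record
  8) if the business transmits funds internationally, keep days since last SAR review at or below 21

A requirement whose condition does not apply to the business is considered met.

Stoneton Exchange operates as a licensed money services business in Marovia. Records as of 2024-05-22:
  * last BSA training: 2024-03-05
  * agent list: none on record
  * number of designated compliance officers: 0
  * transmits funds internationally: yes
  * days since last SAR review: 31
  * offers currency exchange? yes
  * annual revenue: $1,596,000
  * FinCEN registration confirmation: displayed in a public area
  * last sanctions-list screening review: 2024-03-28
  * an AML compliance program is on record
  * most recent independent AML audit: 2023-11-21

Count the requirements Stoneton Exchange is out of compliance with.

4

1. FinCEN registration confirmation present → met
2. BSA training 78 days ago vs limit 120 → met
3. independent AML audit 183 days ago vs limit 180 → not met
4. designated compliance officers 0 < 2 → not met
5. sanctions-list screening review 55 days ago vs limit 60 → met
6. agent list absent → not met
7. condition 'offers currency exchange' holds; AML compliance program present → met
8. condition 'transmits funds internationally' holds; days since last SAR review 31 > 21 → not met
Not met: 4 of 8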